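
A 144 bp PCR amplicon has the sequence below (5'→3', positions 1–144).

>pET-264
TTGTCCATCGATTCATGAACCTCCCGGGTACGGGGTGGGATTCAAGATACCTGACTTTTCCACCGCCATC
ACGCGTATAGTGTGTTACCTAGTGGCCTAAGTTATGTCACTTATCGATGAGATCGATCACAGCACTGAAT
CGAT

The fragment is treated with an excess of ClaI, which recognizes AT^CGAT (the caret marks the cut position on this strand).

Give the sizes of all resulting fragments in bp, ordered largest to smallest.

106, 17, 9, 8, 4 bp

ClaI sites (ATCGAT) start at positions 7, 113, 122, 139.
ClaI cuts after base 2 of each site, so after positions 8, 114, 123, 140.
Linear molecule, 4 cuts → 5 fragments:
  1–8 → 8 bp
  9–114 → 106 bp
  115–123 → 9 bp
  124–140 → 17 bp
  141–144 → 4 bp
Sorted largest to smallest: 106, 17, 9, 8, 4 bp.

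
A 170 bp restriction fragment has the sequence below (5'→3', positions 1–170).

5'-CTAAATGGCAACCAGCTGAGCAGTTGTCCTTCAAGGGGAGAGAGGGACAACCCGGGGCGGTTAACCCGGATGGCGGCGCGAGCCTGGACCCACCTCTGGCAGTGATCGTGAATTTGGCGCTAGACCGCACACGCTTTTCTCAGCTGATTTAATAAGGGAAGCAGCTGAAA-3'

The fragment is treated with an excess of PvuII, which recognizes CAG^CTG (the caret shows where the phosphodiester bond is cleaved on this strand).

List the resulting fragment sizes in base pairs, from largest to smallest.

PvuII sites (CAGCTG) start at positions 13, 141, 162.
PvuII cuts after base 3 of each site, so after positions 15, 143, 164.
Linear molecule, 3 cuts → 4 fragments:
  1–15 → 15 bp
  16–143 → 128 bp
  144–164 → 21 bp
  165–170 → 6 bp
Sorted largest to smallest: 128, 21, 15, 6 bp.

128, 21, 15, 6 bp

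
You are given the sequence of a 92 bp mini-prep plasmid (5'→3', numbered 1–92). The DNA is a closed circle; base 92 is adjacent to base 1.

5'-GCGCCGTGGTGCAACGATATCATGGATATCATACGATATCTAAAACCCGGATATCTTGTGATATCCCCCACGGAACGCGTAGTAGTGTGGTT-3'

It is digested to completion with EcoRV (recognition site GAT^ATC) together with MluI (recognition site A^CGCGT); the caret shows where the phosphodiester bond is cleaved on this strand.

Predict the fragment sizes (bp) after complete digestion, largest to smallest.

EcoRV sites (GATATC) start at positions 16, 25, 35, 50, 60.
EcoRV cuts after base 3 of each site, so after positions 18, 27, 37, 52, 62.
The MluI site (ACGCGT) starts at position 75.
MluI cuts after the first base of each site, so after position 75.
Combined cut positions: 18, 27, 37, 52, 62, 75.
Circular molecule, 6 cuts → 6 fragments:
  19–27 → 9 bp
  28–37 → 10 bp
  38–52 → 15 bp
  53–62 → 10 bp
  63–75 → 13 bp
  76–92 then 1–18 → 17 + 18 = 35 bp
Sorted largest to smallest: 35, 15, 13, 10, 10, 9 bp.

35, 15, 13, 10, 10, 9 bp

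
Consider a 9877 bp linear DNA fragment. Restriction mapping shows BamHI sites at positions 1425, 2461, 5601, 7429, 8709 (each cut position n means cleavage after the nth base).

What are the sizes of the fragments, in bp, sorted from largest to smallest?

3140, 1828, 1425, 1280, 1168, 1036 bp

Linear molecule, 5 cuts → 6 fragments:
  1425 − 0 = 1425 bp
  2461 − 1425 = 1036 bp
  5601 − 2461 = 3140 bp
  7429 − 5601 = 1828 bp
  8709 − 7429 = 1280 bp
  9877 − 8709 = 1168 bp
Sorted largest to smallest: 3140, 1828, 1425, 1280, 1168, 1036 bp.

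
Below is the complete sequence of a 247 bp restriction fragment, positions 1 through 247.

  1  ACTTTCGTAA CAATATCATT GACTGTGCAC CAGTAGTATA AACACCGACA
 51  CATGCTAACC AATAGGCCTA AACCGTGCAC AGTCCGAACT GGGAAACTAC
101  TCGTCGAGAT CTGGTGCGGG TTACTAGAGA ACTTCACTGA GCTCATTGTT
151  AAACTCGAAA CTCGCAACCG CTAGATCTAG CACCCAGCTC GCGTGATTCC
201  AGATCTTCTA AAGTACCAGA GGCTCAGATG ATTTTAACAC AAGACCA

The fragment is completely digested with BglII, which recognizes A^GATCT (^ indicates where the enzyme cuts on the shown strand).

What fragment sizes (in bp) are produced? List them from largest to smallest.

BglII sites (AGATCT) start at positions 107, 173, 201.
BglII cuts after the first base of each site, so after positions 107, 173, 201.
Linear molecule, 3 cuts → 4 fragments:
  1–107 → 107 bp
  108–173 → 66 bp
  174–201 → 28 bp
  202–247 → 46 bp
Sorted largest to smallest: 107, 66, 46, 28 bp.

107, 66, 46, 28 bp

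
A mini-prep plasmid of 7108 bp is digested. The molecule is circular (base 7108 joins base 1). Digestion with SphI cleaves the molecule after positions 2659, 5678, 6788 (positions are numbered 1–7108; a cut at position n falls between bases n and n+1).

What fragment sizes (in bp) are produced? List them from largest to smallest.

Circular molecule, 3 cuts → 3 fragments:
  5678 − 2659 = 3019 bp
  6788 − 5678 = 1110 bp
  wrap: 7108 − 6788 + 2659 = 2979 bp
Sorted largest to smallest: 3019, 2979, 1110 bp.

3019, 2979, 1110 bp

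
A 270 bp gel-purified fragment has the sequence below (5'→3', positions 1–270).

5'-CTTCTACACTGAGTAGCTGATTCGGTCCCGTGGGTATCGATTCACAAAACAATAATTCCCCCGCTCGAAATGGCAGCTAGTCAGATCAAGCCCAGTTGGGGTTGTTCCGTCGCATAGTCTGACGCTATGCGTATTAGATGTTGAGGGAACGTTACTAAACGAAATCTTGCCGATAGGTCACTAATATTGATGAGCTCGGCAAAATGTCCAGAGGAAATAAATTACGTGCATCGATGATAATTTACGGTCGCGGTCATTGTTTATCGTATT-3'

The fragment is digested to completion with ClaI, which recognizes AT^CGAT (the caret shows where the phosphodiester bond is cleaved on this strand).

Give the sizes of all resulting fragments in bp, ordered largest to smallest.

194, 39, 37 bp

ClaI sites (ATCGAT) start at positions 36, 230.
ClaI cuts after base 2 of each site, so after positions 37, 231.
Linear molecule, 2 cuts → 3 fragments:
  1–37 → 37 bp
  38–231 → 194 bp
  232–270 → 39 bp
Sorted largest to smallest: 194, 39, 37 bp.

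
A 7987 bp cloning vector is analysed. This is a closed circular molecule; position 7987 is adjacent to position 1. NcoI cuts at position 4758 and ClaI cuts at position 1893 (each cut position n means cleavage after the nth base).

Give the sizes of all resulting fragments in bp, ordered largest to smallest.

Combined cut positions (sorted): 1893, 4758.
Circular molecule, 2 cuts → 2 fragments:
  4758 − 1893 = 2865 bp
  wrap: 7987 − 4758 + 1893 = 5122 bp
Sorted largest to smallest: 5122, 2865 bp.

5122, 2865 bp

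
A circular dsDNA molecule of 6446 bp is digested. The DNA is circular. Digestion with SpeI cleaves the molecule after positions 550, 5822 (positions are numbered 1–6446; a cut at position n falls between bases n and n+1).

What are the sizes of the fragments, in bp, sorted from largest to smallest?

Circular molecule, 2 cuts → 2 fragments:
  5822 − 550 = 5272 bp
  wrap: 6446 − 5822 + 550 = 1174 bp
Sorted largest to smallest: 5272, 1174 bp.

5272, 1174 bp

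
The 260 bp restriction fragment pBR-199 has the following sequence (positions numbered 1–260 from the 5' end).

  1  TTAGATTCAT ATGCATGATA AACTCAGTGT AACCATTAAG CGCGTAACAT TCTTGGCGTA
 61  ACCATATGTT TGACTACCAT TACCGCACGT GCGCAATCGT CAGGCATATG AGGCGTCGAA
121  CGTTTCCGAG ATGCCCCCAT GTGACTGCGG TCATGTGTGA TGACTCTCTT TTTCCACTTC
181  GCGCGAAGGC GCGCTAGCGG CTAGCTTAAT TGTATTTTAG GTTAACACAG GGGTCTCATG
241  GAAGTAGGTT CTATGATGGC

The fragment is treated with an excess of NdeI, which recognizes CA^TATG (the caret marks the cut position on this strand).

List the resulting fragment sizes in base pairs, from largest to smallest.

154, 55, 42, 9 bp

NdeI sites (CATATG) start at positions 8, 63, 105.
NdeI cuts after base 2 of each site, so after positions 9, 64, 106.
Linear molecule, 3 cuts → 4 fragments:
  1–9 → 9 bp
  10–64 → 55 bp
  65–106 → 42 bp
  107–260 → 154 bp
Sorted largest to smallest: 154, 55, 42, 9 bp.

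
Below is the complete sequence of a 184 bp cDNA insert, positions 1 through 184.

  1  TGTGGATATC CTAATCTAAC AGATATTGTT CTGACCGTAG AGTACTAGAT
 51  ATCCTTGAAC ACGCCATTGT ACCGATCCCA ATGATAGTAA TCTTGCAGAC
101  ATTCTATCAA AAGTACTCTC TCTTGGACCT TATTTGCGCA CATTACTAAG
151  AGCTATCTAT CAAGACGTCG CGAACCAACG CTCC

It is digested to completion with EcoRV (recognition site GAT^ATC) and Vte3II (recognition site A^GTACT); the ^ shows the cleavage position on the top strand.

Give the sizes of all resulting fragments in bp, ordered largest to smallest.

EcoRV sites (GATATC) start at positions 5, 48.
EcoRV cuts after base 3 of each site, so after positions 7, 50.
Vte3II sites (AGTACT) start at positions 41, 112.
Vte3II cuts after the first base of each site, so after positions 41, 112.
Combined cut positions: 7, 41, 50, 112.
Linear molecule, 4 cuts → 5 fragments:
  1–7 → 7 bp
  8–41 → 34 bp
  42–50 → 9 bp
  51–112 → 62 bp
  113–184 → 72 bp
Sorted largest to smallest: 72, 62, 34, 9, 7 bp.

72, 62, 34, 9, 7 bp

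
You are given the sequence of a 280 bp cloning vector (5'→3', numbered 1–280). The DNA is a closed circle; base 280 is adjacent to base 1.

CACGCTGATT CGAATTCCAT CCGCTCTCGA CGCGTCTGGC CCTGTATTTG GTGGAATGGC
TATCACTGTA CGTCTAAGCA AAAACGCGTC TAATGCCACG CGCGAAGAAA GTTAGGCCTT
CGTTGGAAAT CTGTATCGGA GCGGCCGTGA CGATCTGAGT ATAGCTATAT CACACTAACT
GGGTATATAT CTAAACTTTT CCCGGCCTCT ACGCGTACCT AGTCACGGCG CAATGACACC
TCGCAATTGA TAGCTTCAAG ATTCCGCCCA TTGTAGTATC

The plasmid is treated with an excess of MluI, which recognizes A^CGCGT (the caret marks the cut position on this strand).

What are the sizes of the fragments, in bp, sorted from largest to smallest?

127, 99, 54 bp

MluI sites (ACGCGT) start at positions 30, 84, 211.
MluI cuts after the first base of each site, so after positions 30, 84, 211.
Circular molecule, 3 cuts → 3 fragments:
  31–84 → 54 bp
  85–211 → 127 bp
  212–280 then 1–30 → 69 + 30 = 99 bp
Sorted largest to smallest: 127, 99, 54 bp.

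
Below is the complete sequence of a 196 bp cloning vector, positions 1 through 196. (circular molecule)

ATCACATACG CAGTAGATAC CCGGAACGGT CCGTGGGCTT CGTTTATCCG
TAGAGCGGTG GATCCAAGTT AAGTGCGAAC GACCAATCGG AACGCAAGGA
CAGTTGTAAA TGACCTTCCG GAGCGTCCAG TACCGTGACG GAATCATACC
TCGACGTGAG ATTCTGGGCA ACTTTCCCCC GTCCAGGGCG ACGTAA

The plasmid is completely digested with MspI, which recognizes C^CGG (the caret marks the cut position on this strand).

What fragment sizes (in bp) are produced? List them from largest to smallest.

99, 97 bp

MspI sites (CCGG) start at positions 21, 118.
MspI cuts after the first base of each site, so after positions 21, 118.
Circular molecule, 2 cuts → 2 fragments:
  22–118 → 97 bp
  119–196 then 1–21 → 78 + 21 = 99 bp
Sorted largest to smallest: 99, 97 bp.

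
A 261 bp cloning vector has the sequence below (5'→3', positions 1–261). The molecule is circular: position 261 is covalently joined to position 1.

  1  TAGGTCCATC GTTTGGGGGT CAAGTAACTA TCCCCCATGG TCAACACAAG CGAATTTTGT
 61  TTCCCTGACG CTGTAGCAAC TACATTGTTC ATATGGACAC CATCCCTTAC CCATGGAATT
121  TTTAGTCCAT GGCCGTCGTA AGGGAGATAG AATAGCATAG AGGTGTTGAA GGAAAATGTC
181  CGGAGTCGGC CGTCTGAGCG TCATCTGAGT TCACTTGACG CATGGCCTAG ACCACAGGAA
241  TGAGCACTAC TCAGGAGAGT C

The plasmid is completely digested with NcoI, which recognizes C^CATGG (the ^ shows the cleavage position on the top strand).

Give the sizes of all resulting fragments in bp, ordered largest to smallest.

NcoI sites (CCATGG) start at positions 35, 111, 127.
NcoI cuts after the first base of each site, so after positions 35, 111, 127.
Circular molecule, 3 cuts → 3 fragments:
  36–111 → 76 bp
  112–127 → 16 bp
  128–261 then 1–35 → 134 + 35 = 169 bp
Sorted largest to smallest: 169, 76, 16 bp.

169, 76, 16 bp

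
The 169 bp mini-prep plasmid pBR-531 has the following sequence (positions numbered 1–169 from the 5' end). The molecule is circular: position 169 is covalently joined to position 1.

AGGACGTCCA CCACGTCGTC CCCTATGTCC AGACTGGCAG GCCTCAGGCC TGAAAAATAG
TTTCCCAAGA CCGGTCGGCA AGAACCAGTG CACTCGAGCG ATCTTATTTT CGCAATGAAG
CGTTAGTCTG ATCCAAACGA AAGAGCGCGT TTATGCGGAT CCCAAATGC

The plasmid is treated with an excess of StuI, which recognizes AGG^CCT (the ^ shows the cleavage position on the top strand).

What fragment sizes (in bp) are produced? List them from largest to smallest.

162, 7 bp

StuI sites (AGGCCT) start at positions 39, 46.
StuI cuts after base 3 of each site, so after positions 41, 48.
Circular molecule, 2 cuts → 2 fragments:
  42–48 → 7 bp
  49–169 then 1–41 → 121 + 41 = 162 bp
Sorted largest to smallest: 162, 7 bp.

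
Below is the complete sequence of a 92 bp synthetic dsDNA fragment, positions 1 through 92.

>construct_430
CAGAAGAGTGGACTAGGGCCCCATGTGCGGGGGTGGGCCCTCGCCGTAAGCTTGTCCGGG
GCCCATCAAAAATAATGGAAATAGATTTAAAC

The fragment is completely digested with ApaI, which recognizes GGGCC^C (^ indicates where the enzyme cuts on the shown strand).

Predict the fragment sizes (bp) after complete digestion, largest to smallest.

ApaI sites (GGGCCC) start at positions 16, 35, 59.
ApaI cuts after base 5 of each site (before the last base), so after positions 20, 39, 63.
Linear molecule, 3 cuts → 4 fragments:
  1–20 → 20 bp
  21–39 → 19 bp
  40–63 → 24 bp
  64–92 → 29 bp
Sorted largest to smallest: 29, 24, 20, 19 bp.

29, 24, 20, 19 bp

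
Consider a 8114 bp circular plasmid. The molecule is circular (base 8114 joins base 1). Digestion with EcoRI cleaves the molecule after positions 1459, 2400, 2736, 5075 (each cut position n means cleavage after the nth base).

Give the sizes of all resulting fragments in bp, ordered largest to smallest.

4498, 2339, 941, 336 bp

Circular molecule, 4 cuts → 4 fragments:
  2400 − 1459 = 941 bp
  2736 − 2400 = 336 bp
  5075 − 2736 = 2339 bp
  wrap: 8114 − 5075 + 1459 = 4498 bp
Sorted largest to smallest: 4498, 2339, 941, 336 bp.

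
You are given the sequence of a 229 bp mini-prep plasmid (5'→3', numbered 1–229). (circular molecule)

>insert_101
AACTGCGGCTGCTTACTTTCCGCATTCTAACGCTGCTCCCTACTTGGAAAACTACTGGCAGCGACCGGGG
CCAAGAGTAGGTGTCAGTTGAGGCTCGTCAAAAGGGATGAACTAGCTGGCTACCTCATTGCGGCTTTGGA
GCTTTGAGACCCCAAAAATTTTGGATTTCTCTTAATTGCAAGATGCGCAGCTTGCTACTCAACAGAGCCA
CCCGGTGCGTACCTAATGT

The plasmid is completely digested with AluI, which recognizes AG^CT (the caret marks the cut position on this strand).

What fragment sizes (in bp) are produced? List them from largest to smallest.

AluI sites (AGCT) start at positions 114, 140, 189.
AluI cuts after base 2 of each site, so after positions 115, 141, 190.
Circular molecule, 3 cuts → 3 fragments:
  116–141 → 26 bp
  142–190 → 49 bp
  191–229 then 1–115 → 39 + 115 = 154 bp
Sorted largest to smallest: 154, 49, 26 bp.

154, 49, 26 bp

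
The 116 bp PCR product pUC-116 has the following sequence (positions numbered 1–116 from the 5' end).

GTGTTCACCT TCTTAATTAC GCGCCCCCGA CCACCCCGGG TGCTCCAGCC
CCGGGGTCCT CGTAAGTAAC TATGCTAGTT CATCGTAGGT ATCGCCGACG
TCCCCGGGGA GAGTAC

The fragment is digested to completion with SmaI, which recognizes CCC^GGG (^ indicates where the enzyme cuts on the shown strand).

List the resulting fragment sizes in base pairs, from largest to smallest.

53, 37, 15, 11 bp

SmaI sites (CCCGGG) start at positions 35, 50, 103.
SmaI cuts after base 3 of each site, so after positions 37, 52, 105.
Linear molecule, 3 cuts → 4 fragments:
  1–37 → 37 bp
  38–52 → 15 bp
  53–105 → 53 bp
  106–116 → 11 bp
Sorted largest to smallest: 53, 37, 15, 11 bp.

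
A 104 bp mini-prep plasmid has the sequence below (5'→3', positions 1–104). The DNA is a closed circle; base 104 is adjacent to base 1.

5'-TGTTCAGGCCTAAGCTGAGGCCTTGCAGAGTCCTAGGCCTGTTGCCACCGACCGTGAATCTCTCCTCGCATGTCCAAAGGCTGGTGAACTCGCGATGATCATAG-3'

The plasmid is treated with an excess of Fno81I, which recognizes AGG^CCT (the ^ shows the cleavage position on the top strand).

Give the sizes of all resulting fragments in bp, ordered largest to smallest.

75, 17, 12 bp

Fno81I sites (AGGCCT) start at positions 6, 18, 35.
Fno81I cuts after base 3 of each site, so after positions 8, 20, 37.
Circular molecule, 3 cuts → 3 fragments:
  9–20 → 12 bp
  21–37 → 17 bp
  38–104 then 1–8 → 67 + 8 = 75 bp
Sorted largest to smallest: 75, 17, 12 bp.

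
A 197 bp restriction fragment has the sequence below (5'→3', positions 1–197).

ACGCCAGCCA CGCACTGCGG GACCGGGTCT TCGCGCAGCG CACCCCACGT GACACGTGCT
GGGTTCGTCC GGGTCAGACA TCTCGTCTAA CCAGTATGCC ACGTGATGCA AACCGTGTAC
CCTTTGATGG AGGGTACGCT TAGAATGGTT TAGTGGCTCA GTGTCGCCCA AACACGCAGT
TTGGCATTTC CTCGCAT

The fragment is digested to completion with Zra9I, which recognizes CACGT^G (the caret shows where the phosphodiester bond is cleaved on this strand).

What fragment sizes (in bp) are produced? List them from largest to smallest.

93, 50, 47, 7 bp

Zra9I sites (CACGTG) start at positions 46, 53, 100.
Zra9I cuts after base 5 of each site (before the last base), so after positions 50, 57, 104.
Linear molecule, 3 cuts → 4 fragments:
  1–50 → 50 bp
  51–57 → 7 bp
  58–104 → 47 bp
  105–197 → 93 bp
Sorted largest to smallest: 93, 50, 47, 7 bp.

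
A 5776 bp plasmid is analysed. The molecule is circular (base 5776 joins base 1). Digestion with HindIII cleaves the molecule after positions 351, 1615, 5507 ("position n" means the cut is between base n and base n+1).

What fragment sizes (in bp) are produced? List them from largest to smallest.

3892, 1264, 620 bp

Circular molecule, 3 cuts → 3 fragments:
  1615 − 351 = 1264 bp
  5507 − 1615 = 3892 bp
  wrap: 5776 − 5507 + 351 = 620 bp
Sorted largest to smallest: 3892, 1264, 620 bp.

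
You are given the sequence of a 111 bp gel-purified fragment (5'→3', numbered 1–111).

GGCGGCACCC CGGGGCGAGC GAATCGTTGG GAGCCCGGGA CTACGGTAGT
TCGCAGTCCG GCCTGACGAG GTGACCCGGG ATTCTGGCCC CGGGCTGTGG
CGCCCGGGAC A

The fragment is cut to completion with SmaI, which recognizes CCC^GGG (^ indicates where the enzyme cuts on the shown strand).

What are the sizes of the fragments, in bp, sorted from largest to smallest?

41, 25, 14, 14, 11, 6 bp

SmaI sites (CCCGGG) start at positions 9, 34, 75, 89, 103.
SmaI cuts after base 3 of each site, so after positions 11, 36, 77, 91, 105.
Linear molecule, 5 cuts → 6 fragments:
  1–11 → 11 bp
  12–36 → 25 bp
  37–77 → 41 bp
  78–91 → 14 bp
  92–105 → 14 bp
  106–111 → 6 bp
Sorted largest to smallest: 41, 25, 14, 14, 11, 6 bp.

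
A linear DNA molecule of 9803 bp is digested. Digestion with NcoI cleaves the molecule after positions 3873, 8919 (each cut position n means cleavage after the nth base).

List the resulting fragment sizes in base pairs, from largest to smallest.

Linear molecule, 2 cuts → 3 fragments:
  3873 − 0 = 3873 bp
  8919 − 3873 = 5046 bp
  9803 − 8919 = 884 bp
Sorted largest to smallest: 5046, 3873, 884 bp.

5046, 3873, 884 bp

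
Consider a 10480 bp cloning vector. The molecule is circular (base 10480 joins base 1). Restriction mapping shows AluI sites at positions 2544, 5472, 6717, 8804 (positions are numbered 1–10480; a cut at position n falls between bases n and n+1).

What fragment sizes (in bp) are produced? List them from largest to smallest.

Circular molecule, 4 cuts → 4 fragments:
  5472 − 2544 = 2928 bp
  6717 − 5472 = 1245 bp
  8804 − 6717 = 2087 bp
  wrap: 10480 − 8804 + 2544 = 4220 bp
Sorted largest to smallest: 4220, 2928, 2087, 1245 bp.

4220, 2928, 2087, 1245 bp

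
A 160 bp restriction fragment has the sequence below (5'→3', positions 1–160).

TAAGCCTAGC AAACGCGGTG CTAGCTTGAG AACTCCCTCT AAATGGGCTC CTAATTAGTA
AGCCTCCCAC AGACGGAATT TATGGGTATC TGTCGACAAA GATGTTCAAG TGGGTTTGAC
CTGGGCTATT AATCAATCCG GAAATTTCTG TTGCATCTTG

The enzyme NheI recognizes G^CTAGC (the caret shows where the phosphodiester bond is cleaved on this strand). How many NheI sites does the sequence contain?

GCTAGC occurs starting at position 20.
NheI cuts at 1 site.

1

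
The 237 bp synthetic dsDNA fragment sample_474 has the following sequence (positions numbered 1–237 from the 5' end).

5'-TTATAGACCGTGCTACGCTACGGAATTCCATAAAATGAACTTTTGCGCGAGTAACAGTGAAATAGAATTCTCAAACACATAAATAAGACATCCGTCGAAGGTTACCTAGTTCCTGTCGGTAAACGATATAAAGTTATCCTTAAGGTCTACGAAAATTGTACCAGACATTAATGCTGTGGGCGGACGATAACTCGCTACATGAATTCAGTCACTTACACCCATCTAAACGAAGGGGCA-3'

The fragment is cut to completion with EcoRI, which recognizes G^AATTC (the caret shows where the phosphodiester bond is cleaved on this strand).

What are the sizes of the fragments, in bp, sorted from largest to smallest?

136, 42, 36, 23 bp

EcoRI sites (GAATTC) start at positions 23, 65, 201.
EcoRI cuts after the first base of each site, so after positions 23, 65, 201.
Linear molecule, 3 cuts → 4 fragments:
  1–23 → 23 bp
  24–65 → 42 bp
  66–201 → 136 bp
  202–237 → 36 bp
Sorted largest to smallest: 136, 42, 36, 23 bp.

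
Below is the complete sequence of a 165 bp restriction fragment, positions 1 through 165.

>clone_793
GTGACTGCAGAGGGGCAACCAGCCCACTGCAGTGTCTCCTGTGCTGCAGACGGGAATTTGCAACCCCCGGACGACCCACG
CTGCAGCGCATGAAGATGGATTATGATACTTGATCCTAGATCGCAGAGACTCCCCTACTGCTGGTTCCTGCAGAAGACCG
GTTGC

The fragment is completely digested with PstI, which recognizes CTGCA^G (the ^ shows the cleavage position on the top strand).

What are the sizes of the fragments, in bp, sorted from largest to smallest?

67, 37, 22, 17, 13, 9 bp

PstI sites (CTGCAG) start at positions 5, 27, 44, 81, 148.
PstI cuts after base 5 of each site (before the last base), so after positions 9, 31, 48, 85, 152.
Linear molecule, 5 cuts → 6 fragments:
  1–9 → 9 bp
  10–31 → 22 bp
  32–48 → 17 bp
  49–85 → 37 bp
  86–152 → 67 bp
  153–165 → 13 bp
Sorted largest to smallest: 67, 37, 22, 17, 13, 9 bp.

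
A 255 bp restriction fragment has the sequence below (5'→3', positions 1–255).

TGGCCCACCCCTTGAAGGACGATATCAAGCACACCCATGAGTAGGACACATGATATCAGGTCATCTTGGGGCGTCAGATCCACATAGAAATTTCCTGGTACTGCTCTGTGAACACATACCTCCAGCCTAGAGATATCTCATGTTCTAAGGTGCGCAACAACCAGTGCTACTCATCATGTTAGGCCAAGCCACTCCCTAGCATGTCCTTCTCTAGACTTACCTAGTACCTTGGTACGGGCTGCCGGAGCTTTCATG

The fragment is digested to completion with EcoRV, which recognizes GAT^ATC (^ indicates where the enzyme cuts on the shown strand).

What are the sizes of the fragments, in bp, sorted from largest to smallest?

121, 80, 31, 23 bp

EcoRV sites (GATATC) start at positions 21, 52, 132.
EcoRV cuts after base 3 of each site, so after positions 23, 54, 134.
Linear molecule, 3 cuts → 4 fragments:
  1–23 → 23 bp
  24–54 → 31 bp
  55–134 → 80 bp
  135–255 → 121 bp
Sorted largest to smallest: 121, 80, 31, 23 bp.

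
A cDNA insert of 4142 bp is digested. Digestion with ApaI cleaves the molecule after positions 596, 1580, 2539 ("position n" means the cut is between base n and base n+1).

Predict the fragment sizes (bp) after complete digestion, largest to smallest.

Linear molecule, 3 cuts → 4 fragments:
  596 − 0 = 596 bp
  1580 − 596 = 984 bp
  2539 − 1580 = 959 bp
  4142 − 2539 = 1603 bp
Sorted largest to smallest: 1603, 984, 959, 596 bp.

1603, 984, 959, 596 bp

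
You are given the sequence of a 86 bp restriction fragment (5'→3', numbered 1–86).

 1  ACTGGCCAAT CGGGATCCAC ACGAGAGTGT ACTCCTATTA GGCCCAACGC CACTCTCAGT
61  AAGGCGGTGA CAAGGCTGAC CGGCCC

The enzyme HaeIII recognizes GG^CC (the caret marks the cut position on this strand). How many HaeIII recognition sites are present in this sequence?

GGCC occurs starting at positions 4, 41, 82.
HaeIII cuts at 3 sites.

3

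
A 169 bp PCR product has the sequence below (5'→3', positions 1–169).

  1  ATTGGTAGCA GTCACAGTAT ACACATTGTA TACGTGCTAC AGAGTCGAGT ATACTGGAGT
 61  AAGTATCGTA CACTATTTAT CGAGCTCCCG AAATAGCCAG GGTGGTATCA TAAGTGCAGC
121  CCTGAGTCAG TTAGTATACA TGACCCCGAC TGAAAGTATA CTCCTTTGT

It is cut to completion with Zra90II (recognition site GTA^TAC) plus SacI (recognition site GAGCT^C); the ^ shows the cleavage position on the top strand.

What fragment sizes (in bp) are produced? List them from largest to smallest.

50, 35, 22, 21, 19, 11, 11 bp

Zra90II sites (GTATAC) start at positions 17, 28, 49, 134, 156.
Zra90II cuts after base 3 of each site, so after positions 19, 30, 51, 136, 158.
The SacI site (GAGCTC) starts at position 82.
SacI cuts after base 5 of each site (before the last base), so after position 86.
Combined cut positions: 19, 30, 51, 86, 136, 158.
Linear molecule, 6 cuts → 7 fragments:
  1–19 → 19 bp
  20–30 → 11 bp
  31–51 → 21 bp
  52–86 → 35 bp
  87–136 → 50 bp
  137–158 → 22 bp
  159–169 → 11 bp
Sorted largest to smallest: 50, 35, 22, 21, 19, 11, 11 bp.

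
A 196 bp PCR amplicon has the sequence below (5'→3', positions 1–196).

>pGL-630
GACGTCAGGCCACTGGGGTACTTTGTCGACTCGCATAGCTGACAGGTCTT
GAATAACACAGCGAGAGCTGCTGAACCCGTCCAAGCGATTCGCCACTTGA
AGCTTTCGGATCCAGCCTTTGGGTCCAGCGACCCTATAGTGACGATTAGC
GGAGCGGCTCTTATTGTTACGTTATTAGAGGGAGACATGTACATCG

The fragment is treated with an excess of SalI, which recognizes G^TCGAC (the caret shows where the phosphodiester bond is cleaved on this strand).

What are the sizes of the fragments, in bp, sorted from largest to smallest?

171, 25 bp

The SalI site (GTCGAC) starts at position 25.
SalI cuts after the first base of each site, so after position 25.
Linear molecule, 1 cut → 2 fragments:
  1–25 → 25 bp
  26–196 → 171 bp
Sorted largest to smallest: 171, 25 bp.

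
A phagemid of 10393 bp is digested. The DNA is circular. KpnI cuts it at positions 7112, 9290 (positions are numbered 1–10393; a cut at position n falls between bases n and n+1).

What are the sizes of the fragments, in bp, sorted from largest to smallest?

Circular molecule, 2 cuts → 2 fragments:
  9290 − 7112 = 2178 bp
  wrap: 10393 − 9290 + 7112 = 8215 bp
Sorted largest to smallest: 8215, 2178 bp.

8215, 2178 bp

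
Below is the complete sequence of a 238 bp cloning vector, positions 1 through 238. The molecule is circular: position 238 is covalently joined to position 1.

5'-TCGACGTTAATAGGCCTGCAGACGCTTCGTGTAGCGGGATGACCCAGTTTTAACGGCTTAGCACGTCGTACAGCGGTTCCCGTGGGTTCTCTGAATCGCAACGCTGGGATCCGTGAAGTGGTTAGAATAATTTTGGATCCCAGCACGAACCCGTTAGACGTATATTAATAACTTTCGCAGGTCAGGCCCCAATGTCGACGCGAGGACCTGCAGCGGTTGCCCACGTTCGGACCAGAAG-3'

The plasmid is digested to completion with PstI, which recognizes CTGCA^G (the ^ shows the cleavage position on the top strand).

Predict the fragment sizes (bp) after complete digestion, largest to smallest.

PstI sites (CTGCAG) start at positions 16, 208.
PstI cuts after base 5 of each site (before the last base), so after positions 20, 212.
Circular molecule, 2 cuts → 2 fragments:
  21–212 → 192 bp
  213–238 then 1–20 → 26 + 20 = 46 bp
Sorted largest to smallest: 192, 46 bp.

192, 46 bp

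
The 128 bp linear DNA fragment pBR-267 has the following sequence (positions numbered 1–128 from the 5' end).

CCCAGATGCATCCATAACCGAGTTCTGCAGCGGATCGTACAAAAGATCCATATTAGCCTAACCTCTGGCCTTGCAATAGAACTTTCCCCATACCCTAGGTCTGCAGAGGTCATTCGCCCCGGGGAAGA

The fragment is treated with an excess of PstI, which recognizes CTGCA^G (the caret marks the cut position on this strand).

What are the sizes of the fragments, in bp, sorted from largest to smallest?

76, 29, 23 bp

PstI sites (CTGCAG) start at positions 25, 101.
PstI cuts after base 5 of each site (before the last base), so after positions 29, 105.
Linear molecule, 2 cuts → 3 fragments:
  1–29 → 29 bp
  30–105 → 76 bp
  106–128 → 23 bp
Sorted largest to smallest: 76, 29, 23 bp.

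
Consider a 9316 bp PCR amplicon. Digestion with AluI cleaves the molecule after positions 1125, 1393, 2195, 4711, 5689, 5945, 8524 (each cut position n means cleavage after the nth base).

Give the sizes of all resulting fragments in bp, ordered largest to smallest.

Linear molecule, 7 cuts → 8 fragments:
  1125 − 0 = 1125 bp
  1393 − 1125 = 268 bp
  2195 − 1393 = 802 bp
  4711 − 2195 = 2516 bp
  5689 − 4711 = 978 bp
  5945 − 5689 = 256 bp
  8524 − 5945 = 2579 bp
  9316 − 8524 = 792 bp
Sorted largest to smallest: 2579, 2516, 1125, 978, 802, 792, 268, 256 bp.

2579, 2516, 1125, 978, 802, 792, 268, 256 bp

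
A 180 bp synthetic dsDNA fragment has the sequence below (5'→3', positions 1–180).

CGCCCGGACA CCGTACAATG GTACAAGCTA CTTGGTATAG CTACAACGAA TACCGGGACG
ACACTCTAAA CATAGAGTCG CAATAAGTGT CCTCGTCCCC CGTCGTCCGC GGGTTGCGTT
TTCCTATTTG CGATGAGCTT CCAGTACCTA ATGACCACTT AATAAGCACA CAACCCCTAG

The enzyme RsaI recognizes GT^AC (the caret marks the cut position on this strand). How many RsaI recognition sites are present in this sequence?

GTAC occurs starting at positions 13, 21, 144.
RsaI cuts at 3 sites.

3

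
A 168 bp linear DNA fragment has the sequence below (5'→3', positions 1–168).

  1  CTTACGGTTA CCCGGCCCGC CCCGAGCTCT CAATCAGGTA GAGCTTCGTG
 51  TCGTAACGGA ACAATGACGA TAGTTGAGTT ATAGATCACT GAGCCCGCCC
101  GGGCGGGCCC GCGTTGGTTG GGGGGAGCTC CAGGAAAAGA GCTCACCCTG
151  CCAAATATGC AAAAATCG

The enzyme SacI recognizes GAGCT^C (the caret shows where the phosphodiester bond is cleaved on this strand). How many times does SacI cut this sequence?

3

GAGCTC occurs starting at positions 24, 125, 139.
SacI cuts at 3 sites.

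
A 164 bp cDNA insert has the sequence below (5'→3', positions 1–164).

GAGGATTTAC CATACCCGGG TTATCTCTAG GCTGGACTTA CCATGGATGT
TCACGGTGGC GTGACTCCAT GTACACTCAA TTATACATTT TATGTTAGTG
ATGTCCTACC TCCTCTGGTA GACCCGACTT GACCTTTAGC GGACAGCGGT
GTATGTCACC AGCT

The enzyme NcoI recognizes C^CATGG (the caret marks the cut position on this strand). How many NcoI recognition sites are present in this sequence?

CCATGG occurs starting at position 41.
NcoI cuts at 1 site.

1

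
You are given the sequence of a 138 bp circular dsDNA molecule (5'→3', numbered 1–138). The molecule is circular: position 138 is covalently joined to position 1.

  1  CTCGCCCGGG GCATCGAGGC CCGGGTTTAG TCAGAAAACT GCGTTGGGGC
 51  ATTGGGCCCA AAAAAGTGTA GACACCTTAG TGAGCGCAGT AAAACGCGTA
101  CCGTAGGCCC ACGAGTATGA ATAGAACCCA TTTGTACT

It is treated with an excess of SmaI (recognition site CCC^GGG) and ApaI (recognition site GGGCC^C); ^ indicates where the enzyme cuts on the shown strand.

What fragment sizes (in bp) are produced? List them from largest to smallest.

SmaI sites (CCCGGG) start at positions 5, 20.
SmaI cuts after base 3 of each site, so after positions 7, 22.
The ApaI site (GGGCCC) starts at position 54.
ApaI cuts after base 5 of each site (before the last base), so after position 58.
Combined cut positions: 7, 22, 58.
Circular molecule, 3 cuts → 3 fragments:
  8–22 → 15 bp
  23–58 → 36 bp
  59–138 then 1–7 → 80 + 7 = 87 bp
Sorted largest to smallest: 87, 36, 15 bp.

87, 36, 15 bp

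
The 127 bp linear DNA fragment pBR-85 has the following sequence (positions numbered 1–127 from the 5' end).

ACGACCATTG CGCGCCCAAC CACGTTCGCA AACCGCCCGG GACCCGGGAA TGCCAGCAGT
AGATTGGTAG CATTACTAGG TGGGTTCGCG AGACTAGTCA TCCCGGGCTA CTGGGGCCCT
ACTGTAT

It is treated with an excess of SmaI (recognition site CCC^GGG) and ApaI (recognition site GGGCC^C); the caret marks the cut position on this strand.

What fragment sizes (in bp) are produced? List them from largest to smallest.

59, 38, 14, 9, 7 bp

SmaI sites (CCCGGG) start at positions 36, 43, 102.
SmaI cuts after base 3 of each site, so after positions 38, 45, 104.
The ApaI site (GGGCCC) starts at position 114.
ApaI cuts after base 5 of each site (before the last base), so after position 118.
Combined cut positions: 38, 45, 104, 118.
Linear molecule, 4 cuts → 5 fragments:
  1–38 → 38 bp
  39–45 → 7 bp
  46–104 → 59 bp
  105–118 → 14 bp
  119–127 → 9 bp
Sorted largest to smallest: 59, 38, 14, 9, 7 bp.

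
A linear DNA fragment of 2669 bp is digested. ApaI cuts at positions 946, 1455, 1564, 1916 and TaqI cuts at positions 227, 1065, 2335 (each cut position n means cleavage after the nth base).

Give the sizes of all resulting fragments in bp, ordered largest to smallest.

719, 419, 390, 352, 334, 227, 119, 109 bp

Combined cut positions (sorted): 227, 946, 1065, 1455, 1564, 1916, 2335.
Linear molecule, 7 cuts → 8 fragments:
  227 − 0 = 227 bp
  946 − 227 = 719 bp
  1065 − 946 = 119 bp
  1455 − 1065 = 390 bp
  1564 − 1455 = 109 bp
  1916 − 1564 = 352 bp
  2335 − 1916 = 419 bp
  2669 − 2335 = 334 bp
Sorted largest to smallest: 719, 419, 390, 352, 334, 227, 119, 109 bp.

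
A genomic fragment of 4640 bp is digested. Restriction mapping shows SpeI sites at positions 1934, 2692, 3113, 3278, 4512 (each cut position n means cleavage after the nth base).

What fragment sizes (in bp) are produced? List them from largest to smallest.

1934, 1234, 758, 421, 165, 128 bp

Linear molecule, 5 cuts → 6 fragments:
  1934 − 0 = 1934 bp
  2692 − 1934 = 758 bp
  3113 − 2692 = 421 bp
  3278 − 3113 = 165 bp
  4512 − 3278 = 1234 bp
  4640 − 4512 = 128 bp
Sorted largest to smallest: 1934, 1234, 758, 421, 165, 128 bp.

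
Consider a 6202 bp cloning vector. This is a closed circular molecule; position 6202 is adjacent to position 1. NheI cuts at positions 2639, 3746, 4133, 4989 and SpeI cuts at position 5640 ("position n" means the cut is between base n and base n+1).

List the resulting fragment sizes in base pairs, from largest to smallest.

Combined cut positions (sorted): 2639, 3746, 4133, 4989, 5640.
Circular molecule, 5 cuts → 5 fragments:
  3746 − 2639 = 1107 bp
  4133 − 3746 = 387 bp
  4989 − 4133 = 856 bp
  5640 − 4989 = 651 bp
  wrap: 6202 − 5640 + 2639 = 3201 bp
Sorted largest to smallest: 3201, 1107, 856, 651, 387 bp.

3201, 1107, 856, 651, 387 bp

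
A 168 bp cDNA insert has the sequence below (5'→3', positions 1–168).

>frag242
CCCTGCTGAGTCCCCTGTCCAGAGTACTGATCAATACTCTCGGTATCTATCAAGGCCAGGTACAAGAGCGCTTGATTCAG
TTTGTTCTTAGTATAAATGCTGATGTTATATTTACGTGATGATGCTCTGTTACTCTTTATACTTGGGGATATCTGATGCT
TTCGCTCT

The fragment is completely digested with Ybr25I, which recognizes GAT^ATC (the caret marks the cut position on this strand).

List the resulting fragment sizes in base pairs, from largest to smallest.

The Ybr25I site (GATATC) starts at position 148.
Ybr25I cuts after base 3 of each site, so after position 150.
Linear molecule, 1 cut → 2 fragments:
  1–150 → 150 bp
  151–168 → 18 bp
Sorted largest to smallest: 150, 18 bp.

150, 18 bp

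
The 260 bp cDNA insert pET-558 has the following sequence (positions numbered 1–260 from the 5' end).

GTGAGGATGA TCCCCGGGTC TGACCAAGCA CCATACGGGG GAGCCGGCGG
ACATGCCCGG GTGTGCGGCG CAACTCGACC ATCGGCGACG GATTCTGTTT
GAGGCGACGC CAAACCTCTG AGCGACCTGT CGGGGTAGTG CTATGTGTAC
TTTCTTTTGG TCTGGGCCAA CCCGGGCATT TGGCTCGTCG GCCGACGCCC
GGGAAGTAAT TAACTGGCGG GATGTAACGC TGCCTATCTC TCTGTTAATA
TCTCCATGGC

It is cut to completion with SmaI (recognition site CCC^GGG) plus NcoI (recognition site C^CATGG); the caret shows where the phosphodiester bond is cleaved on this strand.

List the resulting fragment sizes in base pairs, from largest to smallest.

SmaI sites (CCCGGG) start at positions 13, 56, 171, 198.
SmaI cuts after base 3 of each site, so after positions 15, 58, 173, 200.
The NcoI site (CCATGG) starts at position 254.
NcoI cuts after the first base of each site, so after position 254.
Combined cut positions: 15, 58, 173, 200, 254.
Linear molecule, 5 cuts → 6 fragments:
  1–15 → 15 bp
  16–58 → 43 bp
  59–173 → 115 bp
  174–200 → 27 bp
  201–254 → 54 bp
  255–260 → 6 bp
Sorted largest to smallest: 115, 54, 43, 27, 15, 6 bp.

115, 54, 43, 27, 15, 6 bp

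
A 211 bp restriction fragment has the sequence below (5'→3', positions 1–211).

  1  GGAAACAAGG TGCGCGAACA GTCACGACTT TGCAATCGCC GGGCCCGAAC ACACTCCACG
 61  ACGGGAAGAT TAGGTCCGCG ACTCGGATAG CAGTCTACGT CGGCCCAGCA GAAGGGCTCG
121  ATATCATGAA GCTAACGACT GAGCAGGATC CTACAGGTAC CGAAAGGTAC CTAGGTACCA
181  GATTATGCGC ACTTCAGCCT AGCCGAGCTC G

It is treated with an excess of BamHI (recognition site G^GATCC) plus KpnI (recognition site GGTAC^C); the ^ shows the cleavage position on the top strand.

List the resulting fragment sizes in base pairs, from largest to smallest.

146, 33, 14, 10, 8 bp

The BamHI site (GGATCC) starts at position 146.
BamHI cuts after the first base of each site, so after position 146.
KpnI sites (GGTACC) start at positions 156, 166, 174.
KpnI cuts after base 5 of each site (before the last base), so after positions 160, 170, 178.
Combined cut positions: 146, 160, 170, 178.
Linear molecule, 4 cuts → 5 fragments:
  1–146 → 146 bp
  147–160 → 14 bp
  161–170 → 10 bp
  171–178 → 8 bp
  179–211 → 33 bp
Sorted largest to smallest: 146, 33, 14, 10, 8 bp.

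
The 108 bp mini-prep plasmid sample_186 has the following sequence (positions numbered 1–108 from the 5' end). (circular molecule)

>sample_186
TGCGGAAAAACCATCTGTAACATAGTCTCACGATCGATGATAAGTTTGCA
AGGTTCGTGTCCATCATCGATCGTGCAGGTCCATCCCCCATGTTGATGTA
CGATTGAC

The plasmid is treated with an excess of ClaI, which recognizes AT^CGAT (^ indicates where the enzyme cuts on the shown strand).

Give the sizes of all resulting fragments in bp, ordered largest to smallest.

75, 33 bp

ClaI sites (ATCGAT) start at positions 33, 66.
ClaI cuts after base 2 of each site, so after positions 34, 67.
Circular molecule, 2 cuts → 2 fragments:
  35–67 → 33 bp
  68–108 then 1–34 → 41 + 34 = 75 bp
Sorted largest to smallest: 75, 33 bp.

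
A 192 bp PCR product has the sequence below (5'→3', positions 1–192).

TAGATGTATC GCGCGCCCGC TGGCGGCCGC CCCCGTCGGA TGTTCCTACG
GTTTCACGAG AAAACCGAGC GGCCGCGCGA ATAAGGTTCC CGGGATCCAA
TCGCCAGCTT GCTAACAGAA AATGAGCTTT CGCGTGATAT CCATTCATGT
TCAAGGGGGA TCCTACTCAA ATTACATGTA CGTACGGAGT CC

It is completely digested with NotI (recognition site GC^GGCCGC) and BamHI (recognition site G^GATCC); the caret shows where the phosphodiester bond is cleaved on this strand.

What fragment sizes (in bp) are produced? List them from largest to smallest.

NotI sites (GCGGCCGC) start at positions 23, 69.
NotI cuts after base 2 of each site, so after positions 24, 70.
BamHI sites (GGATCC) start at positions 93, 158.
BamHI cuts after the first base of each site, so after positions 93, 158.
Combined cut positions: 24, 70, 93, 158.
Linear molecule, 4 cuts → 5 fragments:
  1–24 → 24 bp
  25–70 → 46 bp
  71–93 → 23 bp
  94–158 → 65 bp
  159–192 → 34 bp
Sorted largest to smallest: 65, 46, 34, 24, 23 bp.

65, 46, 34, 24, 23 bp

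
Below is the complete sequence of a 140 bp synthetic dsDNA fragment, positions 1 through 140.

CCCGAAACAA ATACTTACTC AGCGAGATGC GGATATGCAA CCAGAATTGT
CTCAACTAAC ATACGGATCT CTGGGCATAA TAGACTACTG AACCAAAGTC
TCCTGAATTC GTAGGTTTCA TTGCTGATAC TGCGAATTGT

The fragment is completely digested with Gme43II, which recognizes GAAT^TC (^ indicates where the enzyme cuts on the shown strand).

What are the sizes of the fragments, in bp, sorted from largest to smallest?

108, 32 bp

The Gme43II site (GAATTC) starts at position 105.
Gme43II cuts after base 4 of each site, so after position 108.
Linear molecule, 1 cut → 2 fragments:
  1–108 → 108 bp
  109–140 → 32 bp
Sorted largest to smallest: 108, 32 bp.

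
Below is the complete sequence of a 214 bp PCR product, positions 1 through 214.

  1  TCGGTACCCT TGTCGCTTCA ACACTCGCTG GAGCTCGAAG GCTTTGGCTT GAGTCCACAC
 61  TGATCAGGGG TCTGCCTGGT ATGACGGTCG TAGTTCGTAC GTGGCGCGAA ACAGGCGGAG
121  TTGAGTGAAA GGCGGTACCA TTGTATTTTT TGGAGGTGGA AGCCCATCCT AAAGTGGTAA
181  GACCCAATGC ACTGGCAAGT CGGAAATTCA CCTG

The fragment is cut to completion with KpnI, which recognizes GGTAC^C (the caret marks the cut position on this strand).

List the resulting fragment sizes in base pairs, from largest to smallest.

KpnI sites (GGTACC) start at positions 3, 134.
KpnI cuts after base 5 of each site (before the last base), so after positions 7, 138.
Linear molecule, 2 cuts → 3 fragments:
  1–7 → 7 bp
  8–138 → 131 bp
  139–214 → 76 bp
Sorted largest to smallest: 131, 76, 7 bp.

131, 76, 7 bp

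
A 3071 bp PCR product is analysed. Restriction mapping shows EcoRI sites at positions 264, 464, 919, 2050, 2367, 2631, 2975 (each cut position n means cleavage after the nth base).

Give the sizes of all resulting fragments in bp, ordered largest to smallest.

Linear molecule, 7 cuts → 8 fragments:
  264 − 0 = 264 bp
  464 − 264 = 200 bp
  919 − 464 = 455 bp
  2050 − 919 = 1131 bp
  2367 − 2050 = 317 bp
  2631 − 2367 = 264 bp
  2975 − 2631 = 344 bp
  3071 − 2975 = 96 bp
Sorted largest to smallest: 1131, 455, 344, 317, 264, 264, 200, 96 bp.

1131, 455, 344, 317, 264, 264, 200, 96 bp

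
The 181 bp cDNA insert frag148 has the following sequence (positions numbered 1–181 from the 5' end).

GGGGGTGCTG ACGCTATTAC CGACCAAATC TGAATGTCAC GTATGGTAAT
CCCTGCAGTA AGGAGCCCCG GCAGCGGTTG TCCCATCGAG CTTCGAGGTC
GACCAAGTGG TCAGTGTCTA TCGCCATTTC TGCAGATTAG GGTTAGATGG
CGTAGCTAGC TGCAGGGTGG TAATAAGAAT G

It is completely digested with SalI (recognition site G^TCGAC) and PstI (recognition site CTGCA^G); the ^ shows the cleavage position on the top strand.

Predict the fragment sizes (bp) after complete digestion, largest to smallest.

The SalI site (GTCGAC) starts at position 98.
SalI cuts after the first base of each site, so after position 98.
PstI sites (CTGCAG) start at positions 53, 130, 160.
PstI cuts after base 5 of each site (before the last base), so after positions 57, 134, 164.
Combined cut positions: 57, 98, 134, 164.
Linear molecule, 4 cuts → 5 fragments:
  1–57 → 57 bp
  58–98 → 41 bp
  99–134 → 36 bp
  135–164 → 30 bp
  165–181 → 17 bp
Sorted largest to smallest: 57, 41, 36, 30, 17 bp.

57, 41, 36, 30, 17 bp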